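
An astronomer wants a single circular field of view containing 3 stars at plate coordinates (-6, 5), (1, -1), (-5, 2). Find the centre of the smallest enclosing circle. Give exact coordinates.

(-2.5, 2)

Call the three points A, B, C in the order given.
Side lengths²: AB² = 85, AC² = 10, BC² = 45.
Since AB² = 85 ≥ 45 + 10 = 55, the angle opposite AB is not acute, so the smallest enclosing circle has AB as diameter.
Centre = midpoint of AB = (-2.5, 2), r² = 85/4 = 21.25.
Centre = (-2.5, 2).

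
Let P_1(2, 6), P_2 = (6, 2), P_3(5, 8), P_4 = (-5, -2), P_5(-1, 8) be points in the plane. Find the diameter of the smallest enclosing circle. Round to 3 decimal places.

14.142

The minimum enclosing circle of a finite set is fixed by two of the points (as a diameter) or three (as a circumcircle).
The farthest pair is P_3–P_4 with squared distance 200. The circle on this segment as diameter has centre (0, 3) and r² = 200/4 = 50.
Check P_1: distance² to centre = 13 ≤ 50, so it lies inside.
All remaining points lie in this disk, and no smaller disk contains both endpoints, so this is the minimum enclosing circle.
Diameter = 2r = 2√50 ≈ 14.142.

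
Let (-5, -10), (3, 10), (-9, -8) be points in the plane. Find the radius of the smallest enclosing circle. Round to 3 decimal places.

10.854

Call the three points A, B, C in the order given.
Side lengths²: AB² = 464, AC² = 20, BC² = 468.
Since BC² = 468 < 464 + 20 = 484, the triangle is acute, so the smallest enclosing circle is the circumcircle.
Circumcentre = (-2.25, 0.5), r² = 117.8125.
r = √(117.8125) ≈ 10.854.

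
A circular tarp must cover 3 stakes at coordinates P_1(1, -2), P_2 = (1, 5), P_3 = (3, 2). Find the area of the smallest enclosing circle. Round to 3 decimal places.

Side lengths²: P_1P_2² = 49, P_1P_3² = 20, P_2P_3² = 13.
Since P_1P_2² = 49 ≥ 20 + 13 = 33, the angle opposite P_1P_2 is not acute, so the smallest enclosing circle has P_1P_2 as diameter.
Centre = midpoint of P_1P_2 = (1, 1.5), r² = 49/4 = 12.25.
Area = π·r² = π·12.25 ≈ 38.485.

38.485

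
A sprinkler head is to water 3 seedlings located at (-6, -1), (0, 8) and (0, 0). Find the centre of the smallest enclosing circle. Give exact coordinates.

(-3, 3.5)

Call the three points A, B, C in the order given.
Side lengths²: AB² = 117, AC² = 37, BC² = 64.
Since AB² = 117 ≥ 64 + 37 = 101, the angle opposite AB is not acute, so the smallest enclosing circle has AB as diameter.
Centre = midpoint of AB = (-3, 3.5), r² = 117/4 = 29.25.
Centre = (-3, 3.5).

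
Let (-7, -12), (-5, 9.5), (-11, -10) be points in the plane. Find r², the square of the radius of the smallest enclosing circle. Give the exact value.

Call the three points A, B, C in the order given.
Side lengths²: AB² = 466.25, AC² = 20, BC² = 416.25.
Since AB² = 466.25 ≥ 416.25 + 20 = 436.25, the angle opposite AB is not acute, so the smallest enclosing circle has AB as diameter.
Centre = midpoint of AB = (-6, -1.25), r² = 466.25/4 = 116.5625.

116.5625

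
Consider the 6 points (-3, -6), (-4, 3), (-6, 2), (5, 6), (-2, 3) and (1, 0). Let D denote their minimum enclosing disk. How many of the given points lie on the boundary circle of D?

3

A smallest enclosing disk is always determined by at most three of the input points on its boundary.
The minimum enclosing circle is determined by three boundary points: (-3, -6), (-6, 2), (5, 6).
Their circumcentre is (0.94, 0.04) with r² = 52.0052.
The farthest remaining point (-4, 3) is at distance² 33.1652 ≤ 52.0052.
The points at distance exactly r from the centre are (-3, -6), (-6, 2), (5, 6) — 3 points.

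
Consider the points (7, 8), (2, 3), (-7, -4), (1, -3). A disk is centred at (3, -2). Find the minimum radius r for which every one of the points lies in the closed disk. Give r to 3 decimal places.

The required radius is the distance from (3, -2) to the farthest point.
Squared distances: 116, 26, 104, 5.
Maximum is 116, attained at (7, 8).
r = √116 ≈ 10.770.

10.770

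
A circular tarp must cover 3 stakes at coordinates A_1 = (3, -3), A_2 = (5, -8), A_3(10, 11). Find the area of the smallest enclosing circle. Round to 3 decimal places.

303.164

Side lengths²: A_1A_2² = 29, A_1A_3² = 245, A_2A_3² = 386.
Since A_2A_3² = 386 ≥ 245 + 29 = 274, the angle opposite A_2A_3 is not acute, so the smallest enclosing circle has A_2A_3 as diameter.
Centre = midpoint of A_2A_3 = (7.5, 1.5), r² = 386/4 = 96.5.
Area = π·r² = π·96.5 ≈ 303.164.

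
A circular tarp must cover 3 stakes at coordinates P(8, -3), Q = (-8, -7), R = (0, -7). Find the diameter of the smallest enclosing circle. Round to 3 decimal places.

Side lengths²: PQ² = 272, PR² = 80, QR² = 64.
Since PQ² = 272 ≥ 80 + 64 = 144, the angle opposite PQ is not acute, so the smallest enclosing circle has PQ as diameter.
Centre = midpoint of PQ = (0, -5), r² = 272/4 = 68.
Diameter = 2r = 2√68 ≈ 16.492.

16.492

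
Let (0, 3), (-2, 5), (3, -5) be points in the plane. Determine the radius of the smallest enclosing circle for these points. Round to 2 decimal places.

5.59

Call the three points A, B, C in the order given.
Side lengths²: AB² = 8, AC² = 73, BC² = 125.
Since BC² = 125 ≥ 73 + 8 = 81, the angle opposite BC is not acute, so the smallest enclosing circle has BC as diameter.
Centre = midpoint of BC = (0.5, 0), r² = 125/4 = 31.25.
r = √(31.25) ≈ 5.59.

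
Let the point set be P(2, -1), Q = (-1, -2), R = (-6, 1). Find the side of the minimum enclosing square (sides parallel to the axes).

8

The bounding box has width 8 and height 3.
An axis-aligned square enclosing the set must have side ≥ max(width, height).
So the minimum side is max(8, 3) = 8.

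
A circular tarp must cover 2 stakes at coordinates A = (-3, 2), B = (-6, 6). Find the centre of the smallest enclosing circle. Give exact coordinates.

The smallest circle enclosing two points has them as diameter endpoints.
Centre = midpoint = (-4.5, 4); r² = |AB|²/4 = 25/4 = 6.25.
Centre = (-4.5, 4).

(-4.5, 4)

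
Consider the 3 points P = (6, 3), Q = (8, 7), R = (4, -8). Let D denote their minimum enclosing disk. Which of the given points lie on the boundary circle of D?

Side lengths²: PQ² = 20, PR² = 125, QR² = 241.
Since QR² = 241 ≥ 125 + 20 = 145, the angle opposite QR is not acute, so the smallest enclosing circle has QR as diameter.
Centre = midpoint of QR = (6, -0.5), r² = 241/4 = 60.25.
The points at distance exactly r from the centre are Q, R — 2 points.

Q, R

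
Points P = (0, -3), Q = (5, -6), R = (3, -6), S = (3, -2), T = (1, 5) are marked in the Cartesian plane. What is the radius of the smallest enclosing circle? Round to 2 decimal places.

By Welzl's lemma the MEC is supported by two points (diametrically opposite) or three points (on a circumcircle).
The farthest pair is Q–T with squared distance 137. The circle on this segment as diameter has centre (3, -0.5) and r² = 137/4 = 34.25.
Check P: distance² to centre = 15.25 ≤ 34.25, so it lies inside.
All remaining points lie in this disk, and no smaller disk contains both endpoints, so this is the minimum enclosing circle.
r = √(34.25) ≈ 5.85.

5.85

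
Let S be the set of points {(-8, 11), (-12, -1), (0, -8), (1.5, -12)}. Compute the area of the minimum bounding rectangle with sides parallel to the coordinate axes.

x ranges over [-12, 1.5], width 13.5.
y ranges over [-12, 11], height 23.
Area = 13.5 × 23 = 310.5.

310.5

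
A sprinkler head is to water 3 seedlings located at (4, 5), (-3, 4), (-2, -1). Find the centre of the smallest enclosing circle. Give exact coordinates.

Call the three points A, B, C in the order given.
Side lengths²: AB² = 50, AC² = 72, BC² = 26.
Since AC² = 72 < 50 + 26 = 76, the triangle is acute, so the smallest enclosing circle is the circumcircle.
Circumcentre = (5/6, 13/6), r² = 325/18.
Centre = (5/6, 13/6).

(5/6, 13/6)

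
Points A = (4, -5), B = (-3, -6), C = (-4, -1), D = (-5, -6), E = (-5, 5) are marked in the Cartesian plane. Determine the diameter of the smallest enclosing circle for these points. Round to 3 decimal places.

13.536

A smallest enclosing disk is always determined by at most three of the input points on its boundary.
The minimum enclosing circle is determined by three boundary points: A, D, E.
Their circumcentre is (-19/18, -0.5) with r² = 7421/162.
The farthest remaining point B is at distance² 5513/162 ≤ 7421/162.
Diameter = 2r = 2√(7421/162) ≈ 13.536.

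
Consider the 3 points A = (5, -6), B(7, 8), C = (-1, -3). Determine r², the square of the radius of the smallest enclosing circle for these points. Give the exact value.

Side lengths²: AB² = 200, AC² = 45, BC² = 185.
Since AB² = 200 < 185 + 45 = 230, the triangle is acute, so the smallest enclosing circle is the circumcircle.
Circumcentre = (29/6, 7/6), r² = 925/18.

925/18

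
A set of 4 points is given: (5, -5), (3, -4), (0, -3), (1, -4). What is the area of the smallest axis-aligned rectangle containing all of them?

10

x ranges over [0, 5], width 5.
y ranges over [-5, -3], height 2.
Area = 5 × 2 = 10.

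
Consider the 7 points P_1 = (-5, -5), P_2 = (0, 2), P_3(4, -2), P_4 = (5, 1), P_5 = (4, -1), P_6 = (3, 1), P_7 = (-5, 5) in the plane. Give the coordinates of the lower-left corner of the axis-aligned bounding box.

(-5, -5)

x-range [-5, 5], y-range [-5, 5].
The lower-left corner is (-5, -5).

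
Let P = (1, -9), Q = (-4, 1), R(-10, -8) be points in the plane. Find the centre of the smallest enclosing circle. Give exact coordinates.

Side lengths²: PQ² = 125, PR² = 122, QR² = 117.
Since PQ² = 125 < 122 + 117 = 239, the triangle is acute, so the smallest enclosing circle is the circumcircle.
Circumcentre = (-59/14, -75/14), r² = 3965/98.
Centre = (-59/14, -75/14).

(-59/14, -75/14)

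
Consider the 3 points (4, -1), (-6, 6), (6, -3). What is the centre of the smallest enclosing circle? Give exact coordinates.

Call the three points A, B, C in the order given.
Side lengths²: AB² = 149, AC² = 8, BC² = 225.
Since BC² = 225 ≥ 149 + 8 = 157, the angle opposite BC is not acute, so the smallest enclosing circle has BC as diameter.
Centre = midpoint of BC = (0, 1.5), r² = 225/4 = 56.25.
Centre = (0, 1.5).

(0, 1.5)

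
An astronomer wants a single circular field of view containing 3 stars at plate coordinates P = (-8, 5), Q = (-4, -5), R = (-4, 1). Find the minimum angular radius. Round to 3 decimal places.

Side lengths²: PQ² = 116, PR² = 32, QR² = 36.
Since PQ² = 116 ≥ 36 + 32 = 68, the angle opposite PQ is not acute, so the smallest enclosing circle has PQ as diameter.
Centre = midpoint of PQ = (-6, 0), r² = 116/4 = 29.
r = √29 ≈ 5.385.

5.385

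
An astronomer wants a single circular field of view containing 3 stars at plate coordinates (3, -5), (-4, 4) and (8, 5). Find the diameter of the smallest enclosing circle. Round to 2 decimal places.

Call the three points A, B, C in the order given.
Side lengths²: AB² = 130, AC² = 125, BC² = 145.
Since BC² = 145 < 130 + 125 = 255, the triangle is acute, so the smallest enclosing circle is the circumcircle.
Circumcentre = (103/46, 75/46), r² = 47125/1058.
Diameter = 2r = 2√(47125/1058) ≈ 13.35.

13.35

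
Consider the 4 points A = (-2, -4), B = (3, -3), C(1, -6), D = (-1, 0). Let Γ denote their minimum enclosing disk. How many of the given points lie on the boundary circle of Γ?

A smallest enclosing disk is always determined by at most three of the input points on its boundary.
The farthest pair is C–D with squared distance 40. The circle on this segment as diameter has centre (0, -3) and r² = 40/4 = 10.
Check A: distance² to centre = 5 ≤ 10, so it lies inside.
All remaining points lie in this disk, and no smaller disk contains both endpoints, so this is the minimum enclosing circle.
The points at distance exactly r from the centre are C, D — 2 points.

2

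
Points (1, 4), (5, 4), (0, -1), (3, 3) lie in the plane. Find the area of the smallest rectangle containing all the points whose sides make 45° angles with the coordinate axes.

In coordinates u = x + y, v = x − y the rectangle is axis-aligned; the map (x,y)→(u,v) scales areas by 2.
u-values: 5, 9, -1, 6; range = 9 − (-1) = 10.
v-values: -3, 1, 1, 0; range = 1 − (-3) = 4.
Area = (10 × 4) / 2 = 20.

20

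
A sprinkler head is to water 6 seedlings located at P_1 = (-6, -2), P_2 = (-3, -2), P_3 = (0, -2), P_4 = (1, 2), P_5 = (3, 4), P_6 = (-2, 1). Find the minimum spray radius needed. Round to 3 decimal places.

By Welzl's lemma the MEC is supported by two points (diametrically opposite) or three points (on a circumcircle).
The farthest pair is P_1–P_5 with squared distance 117. The circle on this segment as diameter has centre (-1.5, 1) and r² = 117/4 = 29.25.
Check P_2: distance² to centre = 11.25 ≤ 29.25, so it lies inside.
All remaining points lie in this disk, and no smaller disk contains both endpoints, so this is the minimum enclosing circle.
r = √(29.25) ≈ 5.408.

5.408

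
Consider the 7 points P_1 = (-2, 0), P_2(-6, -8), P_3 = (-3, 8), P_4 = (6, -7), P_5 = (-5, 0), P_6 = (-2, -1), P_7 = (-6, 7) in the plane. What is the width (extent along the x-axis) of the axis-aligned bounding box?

12

max x = 6, min x = -6, so width = 12.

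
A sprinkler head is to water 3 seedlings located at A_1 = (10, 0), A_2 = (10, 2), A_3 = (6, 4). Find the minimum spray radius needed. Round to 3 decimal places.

2.828

Side lengths²: A_1A_2² = 4, A_1A_3² = 32, A_2A_3² = 20.
Since A_1A_3² = 32 ≥ 20 + 4 = 24, the angle opposite A_1A_3 is not acute, so the smallest enclosing circle has A_1A_3 as diameter.
Centre = midpoint of A_1A_3 = (8, 2), r² = 32/4 = 8.
r = √8 ≈ 2.828.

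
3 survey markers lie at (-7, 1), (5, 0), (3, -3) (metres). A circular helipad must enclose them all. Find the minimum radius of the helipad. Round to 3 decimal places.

Call the three points A, B, C in the order given.
Side lengths²: AB² = 145, AC² = 116, BC² = 13.
Since AB² = 145 ≥ 116 + 13 = 129, the angle opposite AB is not acute, so the smallest enclosing circle has AB as diameter.
Centre = midpoint of AB = (-1, 0.5), r² = 145/4 = 36.25.
r = √(36.25) ≈ 6.021.

6.021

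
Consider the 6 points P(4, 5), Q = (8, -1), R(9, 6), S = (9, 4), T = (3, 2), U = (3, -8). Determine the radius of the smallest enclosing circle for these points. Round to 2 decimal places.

The farthest pair is R–U with squared distance 232. The circle on this segment as diameter has centre (6, -1) and r² = 232/4 = 58.
Check P: distance² to centre = 40 ≤ 58, so it lies inside.
All remaining points lie in this disk, and no smaller disk contains both endpoints, so this is the minimum enclosing circle.
r = √58 ≈ 7.62.

7.62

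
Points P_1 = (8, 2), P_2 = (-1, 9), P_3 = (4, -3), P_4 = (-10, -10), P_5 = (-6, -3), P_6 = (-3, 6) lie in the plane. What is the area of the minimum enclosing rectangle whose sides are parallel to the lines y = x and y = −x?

255

In coordinates u = x + y, v = x − y the rectangle is axis-aligned; the map (x,y)→(u,v) scales areas by 2.
u-values: 10, 8, 1, -20, -9, 3; range = 10 − (-20) = 30.
v-values: 6, -10, 7, 0, -3, -9; range = 7 − (-10) = 17.
Area = (30 × 17) / 2 = 255.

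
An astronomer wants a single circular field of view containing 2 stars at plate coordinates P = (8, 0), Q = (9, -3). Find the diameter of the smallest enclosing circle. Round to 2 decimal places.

3.16

The smallest circle enclosing two points has them as diameter endpoints.
Centre = midpoint = (8.5, -1.5); r² = |PQ|²/4 = 10/4 = 2.5.
Diameter = 2r = 2√(2.5) ≈ 3.16.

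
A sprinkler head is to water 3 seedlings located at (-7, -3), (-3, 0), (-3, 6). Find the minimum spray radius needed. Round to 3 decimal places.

Call the three points A, B, C in the order given.
Side lengths²: AB² = 25, AC² = 97, BC² = 36.
Since AC² = 97 ≥ 36 + 25 = 61, the angle opposite AC is not acute, so the smallest enclosing circle has AC as diameter.
Centre = midpoint of AC = (-5, 1.5), r² = 97/4 = 24.25.
r = √(24.25) ≈ 4.924.

4.924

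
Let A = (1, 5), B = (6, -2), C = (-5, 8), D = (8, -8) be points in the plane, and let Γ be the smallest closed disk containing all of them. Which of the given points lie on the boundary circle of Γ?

The farthest pair is C–D with squared distance 425. The circle on this segment as diameter has centre (1.5, 0) and r² = 425/4 = 106.25.
Check A: distance² to centre = 25.25 ≤ 106.25, so it lies inside.
All remaining points lie in this disk, and no smaller disk contains both endpoints, so this is the minimum enclosing circle.
The points at distance exactly r from the centre are C, D — 2 points.

C, D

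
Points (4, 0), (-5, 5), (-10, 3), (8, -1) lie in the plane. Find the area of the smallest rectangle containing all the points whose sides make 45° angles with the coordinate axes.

In coordinates u = x + y, v = x − y the rectangle is axis-aligned; the map (x,y)→(u,v) scales areas by 2.
u-values: 4, 0, -7, 7; range = 7 − (-7) = 14.
v-values: 4, -10, -13, 9; range = 9 − (-13) = 22.
Area = (14 × 22) / 2 = 154.

154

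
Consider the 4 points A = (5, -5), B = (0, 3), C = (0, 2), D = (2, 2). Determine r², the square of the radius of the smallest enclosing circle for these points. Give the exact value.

22.25

The minimum enclosing circle of a finite set is fixed by two of the points (as a diameter) or three (as a circumcircle).
The farthest pair is A–B with squared distance 89. The circle on this segment as diameter has centre (2.5, -1) and r² = 89/4 = 22.25.
Check C: distance² to centre = 15.25 ≤ 22.25, so it lies inside.
All remaining points lie in this disk, and no smaller disk contains both endpoints, so this is the minimum enclosing circle.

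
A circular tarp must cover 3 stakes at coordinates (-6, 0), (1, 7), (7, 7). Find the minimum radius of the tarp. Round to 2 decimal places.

7.38

Call the three points A, B, C in the order given.
Side lengths²: AB² = 98, AC² = 218, BC² = 36.
Since AC² = 218 ≥ 98 + 36 = 134, the angle opposite AC is not acute, so the smallest enclosing circle has AC as diameter.
Centre = midpoint of AC = (0.5, 3.5), r² = 218/4 = 54.5.
r = √(54.5) ≈ 7.38.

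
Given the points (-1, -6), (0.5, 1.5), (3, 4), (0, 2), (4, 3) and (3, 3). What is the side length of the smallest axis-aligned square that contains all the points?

The bounding box has width 5 and height 10.
An axis-aligned square enclosing the set must have side ≥ max(width, height).
So the minimum side is max(5, 10) = 10.

10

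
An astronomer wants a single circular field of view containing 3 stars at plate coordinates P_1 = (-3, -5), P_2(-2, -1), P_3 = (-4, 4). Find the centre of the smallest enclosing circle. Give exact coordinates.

Side lengths²: P_1P_2² = 17, P_1P_3² = 82, P_2P_3² = 29.
Since P_1P_3² = 82 ≥ 29 + 17 = 46, the angle opposite P_1P_3 is not acute, so the smallest enclosing circle has P_1P_3 as diameter.
Centre = midpoint of P_1P_3 = (-3.5, -0.5), r² = 82/4 = 20.5.
Centre = (-3.5, -0.5).

(-3.5, -0.5)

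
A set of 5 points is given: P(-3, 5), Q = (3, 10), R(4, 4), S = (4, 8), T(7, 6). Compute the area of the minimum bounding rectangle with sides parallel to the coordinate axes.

x ranges over [-3, 7], width 10.
y ranges over [4, 10], height 6.
Area = 10 × 6 = 60.

60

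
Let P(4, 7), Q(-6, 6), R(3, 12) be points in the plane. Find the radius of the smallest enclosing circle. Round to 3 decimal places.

Side lengths²: PQ² = 101, PR² = 26, QR² = 117.
Since QR² = 117 < 101 + 26 = 127, the triangle is acute, so the smallest enclosing circle is the circumcircle.
Circumcentre = (-41/34, 291/34), r² = 17069/578.
r = √(17069/578) ≈ 5.434.

5.434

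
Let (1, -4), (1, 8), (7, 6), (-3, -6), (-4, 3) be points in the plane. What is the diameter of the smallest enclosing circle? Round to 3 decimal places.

15.635

The minimum enclosing circle of a finite set is fixed by two of the points (as a diameter) or three (as a circumcircle).
The minimum enclosing circle is determined by three boundary points: (1, 8), (7, 6), (-3, -6).
Their circumcentre is (40/23, 5/23) with r² = 32330/529.
The farthest remaining point (-4, 3) is at distance² 21520/529 ≤ 32330/529.
Diameter = 2r = 2√(32330/529) ≈ 15.635.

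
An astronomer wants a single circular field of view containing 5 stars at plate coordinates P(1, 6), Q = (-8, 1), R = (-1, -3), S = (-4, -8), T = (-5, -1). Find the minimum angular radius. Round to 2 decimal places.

7.43

The farthest pair is P–S with squared distance 221. The circle on this segment as diameter has centre (-1.5, -1) and r² = 221/4 = 55.25.
Check Q: distance² to centre = 46.25 ≤ 55.25, so it lies inside.
All remaining points lie in this disk, and no smaller disk contains both endpoints, so this is the minimum enclosing circle.
r = √(55.25) ≈ 7.43.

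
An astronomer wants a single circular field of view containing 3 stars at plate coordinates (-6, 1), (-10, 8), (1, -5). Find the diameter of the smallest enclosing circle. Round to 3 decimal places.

Call the three points A, B, C in the order given.
Side lengths²: AB² = 65, AC² = 85, BC² = 290.
Since BC² = 290 ≥ 85 + 65 = 150, the angle opposite BC is not acute, so the smallest enclosing circle has BC as diameter.
Centre = midpoint of BC = (-4.5, 1.5), r² = 290/4 = 72.5.
Diameter = 2r = 2√(72.5) ≈ 17.029.

17.029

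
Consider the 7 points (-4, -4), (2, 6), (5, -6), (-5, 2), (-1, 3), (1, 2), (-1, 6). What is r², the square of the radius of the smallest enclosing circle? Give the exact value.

410/9

The minimum enclosing circle of a finite set is fixed by two of the points (as a diameter) or three (as a circumcircle).
The minimum enclosing circle is determined by three boundary points: (5, -6), (-5, 2), (-1, 6).
Their circumcentre is (4/3, -1/3) with r² = 410/9.
The farthest remaining point (-4, -4) is at distance² 377/9 ≤ 410/9.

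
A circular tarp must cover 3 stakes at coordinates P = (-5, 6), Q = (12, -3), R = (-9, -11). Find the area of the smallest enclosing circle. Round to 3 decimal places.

423.756

Side lengths²: PQ² = 370, PR² = 305, QR² = 505.
Since QR² = 505 < 370 + 305 = 675, the triangle is acute, so the smallest enclosing circle is the circumcircle.
Circumcentre = (59/130, -553/130), r² = 227957/1690.
Area = π·r² = π·227957/1690 ≈ 423.756.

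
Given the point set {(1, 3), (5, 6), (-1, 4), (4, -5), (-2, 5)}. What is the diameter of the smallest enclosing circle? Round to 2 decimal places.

11.98

The minimum enclosing circle is determined by three boundary points: (5, 6), (4, -5), (-2, 5).
Their circumcentre is (83/38, 27/38) with r² = 25925/722.
The farthest remaining point (-1, 4) is at distance² 15133/722 ≤ 25925/722.
Diameter = 2r = 2√(25925/722) ≈ 11.98.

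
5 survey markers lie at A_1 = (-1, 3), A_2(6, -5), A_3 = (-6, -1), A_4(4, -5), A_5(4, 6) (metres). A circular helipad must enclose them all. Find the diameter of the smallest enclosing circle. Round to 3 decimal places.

13.922

The minimum enclosing circle of a finite set is fixed by two of the points (as a diameter) or three (as a circumcircle).
The minimum enclosing circle is determined by three boundary points: A_2, A_3, A_5.
Their circumcentre is (57/62, -15/62) with r² = 93125/1922.
The farthest remaining point A_4 is at distance² 61753/1922 ≤ 93125/1922.
Diameter = 2r = 2√(93125/1922) ≈ 13.922.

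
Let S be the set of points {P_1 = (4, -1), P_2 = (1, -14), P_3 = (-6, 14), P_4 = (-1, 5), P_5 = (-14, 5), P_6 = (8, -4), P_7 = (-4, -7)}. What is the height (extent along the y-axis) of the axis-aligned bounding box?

28

max y = 14, min y = -14, so height = 28.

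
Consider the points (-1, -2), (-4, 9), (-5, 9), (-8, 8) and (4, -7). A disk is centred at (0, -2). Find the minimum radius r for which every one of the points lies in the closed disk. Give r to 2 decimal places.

12.81

The required radius is the distance from (0, -2) to the farthest point.
Squared distances: 1, 137, 146, 164, 41.
Maximum is 164, attained at (-8, 8).
r = √164 ≈ 12.81.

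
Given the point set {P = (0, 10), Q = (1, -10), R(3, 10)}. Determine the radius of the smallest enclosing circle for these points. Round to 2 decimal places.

Side lengths²: PQ² = 401, PR² = 9, QR² = 404.
Since QR² = 404 < 401 + 9 = 410, the triangle is acute, so the smallest enclosing circle is the circumcircle.
Circumcentre = (1.5, 0.05), r² = 101.2525.
r = √(101.2525) ≈ 10.06.

10.06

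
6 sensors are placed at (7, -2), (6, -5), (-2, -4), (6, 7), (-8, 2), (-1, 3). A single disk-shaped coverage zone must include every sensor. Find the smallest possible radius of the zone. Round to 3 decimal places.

8.310

The minimum enclosing circle is determined by three boundary points: (6, -5), (6, 7), (-8, 2).
Their circumcentre is (0.25, 1) with r² = 69.0625.
The farthest remaining point (7, -2) is at distance² 54.5625 ≤ 69.0625.
r = √(69.0625) ≈ 8.310.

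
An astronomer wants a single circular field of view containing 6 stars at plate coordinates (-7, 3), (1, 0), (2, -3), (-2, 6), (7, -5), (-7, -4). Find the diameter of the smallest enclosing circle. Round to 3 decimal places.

The farthest pair is (-7, 3)–(7, -5) with squared distance 260. The circle on this segment as diameter has centre (0, -1) and r² = 260/4 = 65.
Check (1, 0): distance² to centre = 2 ≤ 65, so it lies inside.
All remaining points lie in this disk, and no smaller disk contains both endpoints, so this is the minimum enclosing circle.
Diameter = 2r = 2√65 ≈ 16.125.

16.125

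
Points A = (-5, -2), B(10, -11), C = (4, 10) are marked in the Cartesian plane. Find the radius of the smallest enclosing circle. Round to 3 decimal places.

Side lengths²: AB² = 306, AC² = 225, BC² = 477.
Since BC² = 477 < 306 + 225 = 531, the triangle is acute, so the smallest enclosing circle is the circumcircle.
Circumcentre = (343/58, -47/58), r² = 202725/1682.
r = √(202725/1682) ≈ 10.978.

10.978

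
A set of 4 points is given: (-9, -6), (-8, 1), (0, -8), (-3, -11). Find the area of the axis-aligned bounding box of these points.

x ranges over [-9, 0], width 9.
y ranges over [-11, 1], height 12.
Area = 9 × 12 = 108.

108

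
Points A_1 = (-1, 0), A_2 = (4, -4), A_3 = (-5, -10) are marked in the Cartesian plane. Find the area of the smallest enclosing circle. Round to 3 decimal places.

Side lengths²: A_1A_2² = 41, A_1A_3² = 116, A_2A_3² = 117.
Since A_2A_3² = 117 < 116 + 41 = 157, the triangle is acute, so the smallest enclosing circle is the circumcircle.
Circumcentre = (-31/22, -62/11), r² = 15457/484.
Area = π·r² = π·15457/484 ≈ 100.330.

100.330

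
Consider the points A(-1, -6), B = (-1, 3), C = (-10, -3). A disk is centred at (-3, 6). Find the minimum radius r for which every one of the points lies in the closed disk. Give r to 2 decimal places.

The required radius is the distance from (-3, 6) to the farthest point.
Squared distances: 148, 13, 130.
Maximum is 148, attained at A.
r = √148 ≈ 12.17.

12.17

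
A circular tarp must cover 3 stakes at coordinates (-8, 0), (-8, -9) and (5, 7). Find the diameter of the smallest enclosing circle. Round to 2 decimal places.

Call the three points A, B, C in the order given.
Side lengths²: AB² = 81, AC² = 218, BC² = 425.
Since BC² = 425 ≥ 218 + 81 = 299, the angle opposite BC is not acute, so the smallest enclosing circle has BC as diameter.
Centre = midpoint of BC = (-1.5, -1), r² = 425/4 = 106.25.
Diameter = 2r = 2√(106.25) ≈ 20.62.

20.62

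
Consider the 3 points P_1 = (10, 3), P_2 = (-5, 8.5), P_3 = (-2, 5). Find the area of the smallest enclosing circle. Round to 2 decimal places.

Side lengths²: P_1P_2² = 255.25, P_1P_3² = 148, P_2P_3² = 21.25.
Since P_1P_2² = 255.25 ≥ 148 + 21.25 = 169.25, the angle opposite P_1P_2 is not acute, so the smallest enclosing circle has P_1P_2 as diameter.
Centre = midpoint of P_1P_2 = (2.5, 5.75), r² = 255.25/4 = 63.8125.
Area = π·r² = π·63.8125 ≈ 200.47.

200.47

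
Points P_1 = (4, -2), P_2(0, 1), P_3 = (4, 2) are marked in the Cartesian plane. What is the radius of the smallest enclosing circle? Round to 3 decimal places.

2.577

Side lengths²: P_1P_2² = 25, P_1P_3² = 16, P_2P_3² = 17.
Since P_1P_2² = 25 < 17 + 16 = 33, the triangle is acute, so the smallest enclosing circle is the circumcircle.
Circumcentre = (2.375, 0), r² = 6.640625.
r = √(6.640625) ≈ 2.577.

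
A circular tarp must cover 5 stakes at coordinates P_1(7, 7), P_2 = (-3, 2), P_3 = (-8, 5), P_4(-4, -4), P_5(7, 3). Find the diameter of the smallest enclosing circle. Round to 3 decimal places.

The minimum enclosing circle is determined by three boundary points: P_1, P_3, P_4.
Their circumcentre is (-3/26, 81/26) with r² = 22213/338.
The farthest remaining point P_5 is at distance² 17117/338 ≤ 22213/338.
Diameter = 2r = 2√(22213/338) ≈ 16.213.

16.213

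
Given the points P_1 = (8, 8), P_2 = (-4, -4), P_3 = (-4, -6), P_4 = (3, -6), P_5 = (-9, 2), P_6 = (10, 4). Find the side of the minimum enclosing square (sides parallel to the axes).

19

The bounding box has width 19 and height 14.
An axis-aligned square enclosing the set must have side ≥ max(width, height).
So the minimum side is max(19, 14) = 19.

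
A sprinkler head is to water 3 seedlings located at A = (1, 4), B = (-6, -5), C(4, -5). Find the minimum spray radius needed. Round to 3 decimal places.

Side lengths²: AB² = 130, AC² = 90, BC² = 100.
Since AB² = 130 < 100 + 90 = 190, the triangle is acute, so the smallest enclosing circle is the circumcircle.
Circumcentre = (-1, -5/3), r² = 325/9.
r = √(325/9) ≈ 6.009.

6.009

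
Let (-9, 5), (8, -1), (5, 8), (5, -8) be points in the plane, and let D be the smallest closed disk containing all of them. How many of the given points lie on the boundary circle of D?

3

The minimum enclosing circle is determined by three boundary points: (-9, 5), (5, 8), (5, -8).
Their circumcentre is (-17/28, 0) with r² = 74825/784.
The farthest remaining point (8, -1) is at distance² 58865/784 ≤ 74825/784.
The points at distance exactly r from the centre are (-9, 5), (5, 8), (5, -8) — 3 points.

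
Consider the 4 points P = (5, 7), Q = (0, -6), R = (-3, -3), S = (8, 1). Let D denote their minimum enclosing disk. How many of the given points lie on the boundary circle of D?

The minimum enclosing circle of a finite set is fixed by two of the points (as a diameter) or three (as a circumcircle).
The farthest pair is P–Q with squared distance 194. The circle on this segment as diameter has centre (2.5, 0.5) and r² = 194/4 = 48.5.
Check R: distance² to centre = 42.5 ≤ 48.5, so it lies inside.
All remaining points lie in this disk, and no smaller disk contains both endpoints, so this is the minimum enclosing circle.
The points at distance exactly r from the centre are P, Q — 2 points.

2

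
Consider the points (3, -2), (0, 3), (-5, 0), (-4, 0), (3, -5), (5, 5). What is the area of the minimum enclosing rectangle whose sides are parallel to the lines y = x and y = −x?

In coordinates u = x + y, v = x − y the rectangle is axis-aligned; the map (x,y)→(u,v) scales areas by 2.
u-values: 1, 3, -5, -4, -2, 10; range = 10 − (-5) = 15.
v-values: 5, -3, -5, -4, 8, 0; range = 8 − (-5) = 13.
Area = (15 × 13) / 2 = 97.5.

97.5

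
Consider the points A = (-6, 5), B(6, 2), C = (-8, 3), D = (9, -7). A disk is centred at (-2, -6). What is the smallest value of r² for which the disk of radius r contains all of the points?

137

The required radius is the distance from (-2, -6) to the farthest point.
Squared distances: 137, 128, 117, 122.
Maximum is 137, attained at A.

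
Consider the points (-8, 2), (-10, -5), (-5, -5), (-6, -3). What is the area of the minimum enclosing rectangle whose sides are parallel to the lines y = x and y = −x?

45

In coordinates u = x + y, v = x − y the rectangle is axis-aligned; the map (x,y)→(u,v) scales areas by 2.
u-values: -6, -15, -10, -9; range = -6 − (-15) = 9.
v-values: -10, -5, 0, -3; range = 0 − (-10) = 10.
Area = (9 × 10) / 2 = 45.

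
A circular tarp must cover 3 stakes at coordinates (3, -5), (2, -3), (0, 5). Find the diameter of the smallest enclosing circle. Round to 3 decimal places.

10.440

Call the three points A, B, C in the order given.
Side lengths²: AB² = 5, AC² = 109, BC² = 68.
Since AC² = 109 ≥ 68 + 5 = 73, the angle opposite AC is not acute, so the smallest enclosing circle has AC as diameter.
Centre = midpoint of AC = (1.5, 0), r² = 109/4 = 27.25.
Diameter = 2r = 2√(27.25) ≈ 10.440.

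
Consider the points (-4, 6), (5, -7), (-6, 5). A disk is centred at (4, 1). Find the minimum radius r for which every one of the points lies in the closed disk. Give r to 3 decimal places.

The required radius is the distance from (4, 1) to the farthest point.
Squared distances: 89, 65, 116.
Maximum is 116, attained at (-6, 5).
r = √116 ≈ 10.770.

10.770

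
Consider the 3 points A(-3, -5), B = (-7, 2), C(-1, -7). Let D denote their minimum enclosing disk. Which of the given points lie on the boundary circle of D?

Side lengths²: AB² = 65, AC² = 8, BC² = 117.
Since BC² = 117 ≥ 65 + 8 = 73, the angle opposite BC is not acute, so the smallest enclosing circle has BC as diameter.
Centre = midpoint of BC = (-4, -2.5), r² = 117/4 = 29.25.
The points at distance exactly r from the centre are B, C — 2 points.

B, C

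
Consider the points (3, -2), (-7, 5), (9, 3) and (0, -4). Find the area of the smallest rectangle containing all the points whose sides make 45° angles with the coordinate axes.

In coordinates u = x + y, v = x − y the rectangle is axis-aligned; the map (x,y)→(u,v) scales areas by 2.
u-values: 1, -2, 12, -4; range = 12 − (-4) = 16.
v-values: 5, -12, 6, 4; range = 6 − (-12) = 18.
Area = (16 × 18) / 2 = 144.

144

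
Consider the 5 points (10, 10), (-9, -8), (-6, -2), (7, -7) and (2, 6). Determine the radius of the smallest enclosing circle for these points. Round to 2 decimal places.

13.09

A smallest enclosing disk is always determined by at most three of the input points on its boundary.
The farthest pair is (10, 10)–(-9, -8) with squared distance 685. The circle on this segment as diameter has centre (0.5, 1) and r² = 685/4 = 171.25.
Check (-6, -2): distance² to centre = 51.25 ≤ 171.25, so it lies inside.
All remaining points lie in this disk, and no smaller disk contains both endpoints, so this is the minimum enclosing circle.
r = √(171.25) ≈ 13.09.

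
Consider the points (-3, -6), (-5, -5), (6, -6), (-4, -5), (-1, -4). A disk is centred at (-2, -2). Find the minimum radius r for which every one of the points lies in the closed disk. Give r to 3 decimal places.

The required radius is the distance from (-2, -2) to the farthest point.
Squared distances: 17, 18, 80, 13, 5.
Maximum is 80, attained at (6, -6).
r = √80 ≈ 8.944.

8.944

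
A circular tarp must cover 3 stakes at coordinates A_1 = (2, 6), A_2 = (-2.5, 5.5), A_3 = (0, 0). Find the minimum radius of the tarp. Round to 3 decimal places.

3.327

Side lengths²: A_1A_2² = 20.5, A_1A_3² = 40, A_2A_3² = 36.5.
Since A_1A_3² = 40 < 36.5 + 20.5 = 57, the triangle is acute, so the smallest enclosing circle is the circumcircle.
Circumcentre = (1/52, 173/52), r² = 14965/1352.
r = √(14965/1352) ≈ 3.327.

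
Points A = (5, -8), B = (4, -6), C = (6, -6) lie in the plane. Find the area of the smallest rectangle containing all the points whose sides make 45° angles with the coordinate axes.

4.5

In coordinates u = x + y, v = x − y the rectangle is axis-aligned; the map (x,y)→(u,v) scales areas by 2.
u-values: -3, -2, 0; range = 0 − (-3) = 3.
v-values: 13, 10, 12; range = 13 − 10 = 3.
Area = (3 × 3) / 2 = 4.5.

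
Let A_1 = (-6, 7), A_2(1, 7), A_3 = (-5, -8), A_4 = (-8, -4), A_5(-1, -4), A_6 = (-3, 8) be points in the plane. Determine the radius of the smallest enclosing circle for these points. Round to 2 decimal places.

8.14

A smallest enclosing disk is always determined by at most three of the input points on its boundary.
The minimum enclosing circle is determined by three boundary points: A_2, A_3, A_6.
Their circumcentre is (-32/11, -3/22) with r² = 32045/484.
The farthest remaining point A_1 is at distance² 29273/484 ≤ 32045/484.
r = √(32045/484) ≈ 8.14.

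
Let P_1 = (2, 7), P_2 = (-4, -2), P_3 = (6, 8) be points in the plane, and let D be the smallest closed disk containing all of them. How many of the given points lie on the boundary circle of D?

2

Side lengths²: P_1P_2² = 117, P_1P_3² = 17, P_2P_3² = 200.
Since P_2P_3² = 200 ≥ 117 + 17 = 134, the angle opposite P_2P_3 is not acute, so the smallest enclosing circle has P_2P_3 as diameter.
Centre = midpoint of P_2P_3 = (1, 3), r² = 200/4 = 50.
The points at distance exactly r from the centre are P_2, P_3 — 2 points.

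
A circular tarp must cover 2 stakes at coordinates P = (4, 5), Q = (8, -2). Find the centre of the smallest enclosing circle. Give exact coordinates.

The smallest circle enclosing two points has them as diameter endpoints.
Centre = midpoint = (6, 1.5); r² = |PQ|²/4 = 65/4 = 16.25.
Centre = (6, 1.5).

(6, 1.5)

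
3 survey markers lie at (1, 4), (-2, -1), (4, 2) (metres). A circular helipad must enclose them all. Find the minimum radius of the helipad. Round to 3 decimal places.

3.358

Call the three points A, B, C in the order given.
Side lengths²: AB² = 34, AC² = 13, BC² = 45.
Since BC² = 45 < 34 + 13 = 47, the triangle is acute, so the smallest enclosing circle is the circumcircle.
Circumcentre = (13/14, 9/14), r² = 1105/98.
r = √(1105/98) ≈ 3.358.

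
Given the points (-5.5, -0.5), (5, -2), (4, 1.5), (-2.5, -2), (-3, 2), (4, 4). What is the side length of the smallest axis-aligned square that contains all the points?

10.5

The bounding box has width 10.5 and height 6.
An axis-aligned square enclosing the set must have side ≥ max(width, height).
So the minimum side is max(10.5, 6) = 10.5.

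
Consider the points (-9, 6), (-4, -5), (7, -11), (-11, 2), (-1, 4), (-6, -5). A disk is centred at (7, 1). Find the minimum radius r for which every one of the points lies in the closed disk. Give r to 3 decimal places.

18.028

The required radius is the distance from (7, 1) to the farthest point.
Squared distances: 281, 157, 144, 325, 73, 205.
Maximum is 325, attained at (-11, 2).
r = √325 ≈ 18.028.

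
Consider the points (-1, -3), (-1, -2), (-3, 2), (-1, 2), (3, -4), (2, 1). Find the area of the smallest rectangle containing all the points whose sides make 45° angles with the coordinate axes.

42

In coordinates u = x + y, v = x − y the rectangle is axis-aligned; the map (x,y)→(u,v) scales areas by 2.
u-values: -4, -3, -1, 1, -1, 3; range = 3 − (-4) = 7.
v-values: 2, 1, -5, -3, 7, 1; range = 7 − (-5) = 12.
Area = (7 × 12) / 2 = 42.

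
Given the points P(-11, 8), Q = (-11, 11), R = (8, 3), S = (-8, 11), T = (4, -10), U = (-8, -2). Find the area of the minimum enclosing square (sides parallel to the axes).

441

The bounding box has width 19 and height 21.
An axis-aligned square enclosing the set must have side ≥ max(width, height).
So the minimum side is max(19, 21) = 21.
Area = 21² = 441.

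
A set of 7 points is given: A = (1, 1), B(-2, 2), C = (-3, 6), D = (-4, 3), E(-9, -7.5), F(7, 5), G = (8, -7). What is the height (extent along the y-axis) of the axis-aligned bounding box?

13.5

max y = 6, min y = -7.5, so height = 13.5.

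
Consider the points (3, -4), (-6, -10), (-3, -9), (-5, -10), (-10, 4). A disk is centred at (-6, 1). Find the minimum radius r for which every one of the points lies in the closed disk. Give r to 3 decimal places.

The required radius is the distance from (-6, 1) to the farthest point.
Squared distances: 106, 121, 109, 122, 25.
Maximum is 122, attained at (-5, -10).
r = √122 ≈ 11.045.

11.045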